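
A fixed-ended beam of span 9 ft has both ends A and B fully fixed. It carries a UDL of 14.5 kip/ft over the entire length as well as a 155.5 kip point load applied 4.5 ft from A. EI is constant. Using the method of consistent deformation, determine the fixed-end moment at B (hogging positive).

Take the two fixed-end moments M_A, M_B as redundants; the released structure is the simple span AB.
End rotations of the released simple span under the applied load (×1/EI):
  at A: UDL 14.5: wL³/(24EI) = 440.4/EI
  at B: UDL 14.5: wL³/(24EI) = 440.4/EI
  at A: point load 155.5 at a = 4.5: Pab(L + b)/(6LEI) = 787.2/EI
  at B: point load 155.5 at a = 4.5: Pab(L + a)/(6LEI) = 787.2/EI
  θ_A0 = 1228/EI,  θ_B0 = 1228/EI
Flexibility coefficients: a unit moment at one end gives L/(3EI) there and L/(6EI) at the far end, so f₁₁ = f₂₂ = 3/EI and f₁₂ = f₂₁ = 1.5/EI.
Compatibility — zero rotation at each built-in end:
  3 M_A + 1.5 M_B = 1228
  1.5 M_A + 3 M_B = 1228
Solving the pair gives M_A = 272.8 kip·ft and M_B = 272.8 kip·ft (hogging).

M_B = 272.8 kip·ft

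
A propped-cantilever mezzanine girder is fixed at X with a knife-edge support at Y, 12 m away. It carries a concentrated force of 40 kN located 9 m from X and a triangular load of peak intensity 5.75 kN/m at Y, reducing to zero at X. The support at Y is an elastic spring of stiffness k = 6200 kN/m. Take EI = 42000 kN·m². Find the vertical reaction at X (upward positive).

R_X = 30.73 kN

Release the roller at Y. Primary structure: cantilever fixed at X.
Free-end deflection of the primary structure under the applied loading (downward +):
  point load 40 at a = 9: Pa²(3L − a)/(6EI) = 14580/EI
  triangular load, peak 5.75 at the free end: 11w₀L⁴/(120EI) = 10930/EI
  δ_0 = 25510/EI
Flexibility coefficient — unit upward force at Y: δ_{YY} = L³/(3EI) = 576/EI.
With EI = 42000 kN·m²: δ_0 = 0.60737 m and δ_{YY} = 0.013714 m/kN.
Compatibility — the spring shortens by R_Y/k under the reaction it provides: δ_0 − R_Y·δ_{YY} = R_Y/k. With 1/k = 0.000161 m/kN, R_Y = δ_0 / (δ_{YY} + 1/k) = 0.60737 / (0.013714 + 0.000161) = 43.77 kN.
Vertical equilibrium: R_X = ΣP − R_Y = 74.5 − 43.77 = 30.73 kN.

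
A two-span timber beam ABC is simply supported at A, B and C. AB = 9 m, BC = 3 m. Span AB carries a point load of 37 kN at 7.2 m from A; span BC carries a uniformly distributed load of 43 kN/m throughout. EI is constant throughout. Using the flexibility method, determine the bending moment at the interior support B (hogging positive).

M_B = 48.06 kN·m

Insert a hinge at B; M_B is the redundant, and each span becomes simply supported.
End slopes at the hinge B, treating each span as simply supported:
  span AB: point load 37 at a = 7.2: Pab(L + a)/(6LEI) = 143.9/EI
  span BC: UDL 43: wL³/(24EI) = 48.38/EI
  relative rotation θ_0 = (143.9 + 48.38)/EI = 192.2/EI
A unit hogging moment at B produces rotation L₁/(3EI) + L₂/(3EI) = 4/EI.
Slope continuity at B: θ_0 = M_B·4/EI, so M_B = 192.2/4 = 48.06 kN·m (hogging).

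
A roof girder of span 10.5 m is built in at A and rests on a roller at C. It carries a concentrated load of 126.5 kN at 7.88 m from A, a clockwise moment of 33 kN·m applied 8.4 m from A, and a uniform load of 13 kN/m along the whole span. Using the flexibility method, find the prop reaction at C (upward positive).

Take the reaction at C as the redundant and release it; the primary structure is a cantilever fixed at A.
Free-end deflection of the primary structure under the applied loading (downward +):
  point load 126.5 at a = 7.88: Pa²(3L − a)/(6EI) = 30922/EI
  clockwise couple 33 at a = 8.4: M₀a(2L − a)/(2EI) = 1746/EI
  UDL 13: wL⁴/(8EI) = 19752/EI
  δ_0 = 52421/EI
Flexibility coefficient — unit upward force at C: δ_{CC} = L³/(3EI) = 385.9/EI.
The prop prevents deflection at C: R_C = δ_0/δ_{CC} = 52421/385.9 = 135.8 kN.

R_C = 135.8 kN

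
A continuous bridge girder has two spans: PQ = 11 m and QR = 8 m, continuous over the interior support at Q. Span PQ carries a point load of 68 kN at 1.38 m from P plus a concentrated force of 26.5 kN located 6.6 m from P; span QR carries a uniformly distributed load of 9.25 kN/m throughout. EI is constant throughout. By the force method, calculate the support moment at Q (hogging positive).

Take M_Q as the redundant. Released structure: two simple spans PQ and QR with a hinge at Q.
Discontinuity in slope at Q on the released structure — sum the simple-span end rotations:
  span PQ: point load 68 at a = 1.38: Pab(L + a)/(6LEI) = 169.3/EI
  span PQ: point load 26.5 at a = 6.6: Pab(L + a)/(6LEI) = 205.2/EI
  span QR: UDL 9.25: wL³/(24EI) = 197.3/EI
  relative rotation θ_0 = (374.5 + 197.3)/EI = 571.9/EI
A unit hogging moment at Q produces rotation L₁/(3EI) + L₂/(3EI) = 6.333/EI.
Slope continuity at Q: θ_0 = M_Q·6.333/EI, so M_Q = 571.9/6.333 = 90.3 kN·m (hogging).

M_Q = 90.3 kN·m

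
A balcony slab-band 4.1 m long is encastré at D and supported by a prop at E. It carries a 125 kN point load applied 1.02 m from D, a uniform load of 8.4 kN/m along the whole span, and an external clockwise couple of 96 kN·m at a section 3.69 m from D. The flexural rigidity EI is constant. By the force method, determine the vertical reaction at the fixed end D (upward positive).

R_D = 101.1 kN

Remove the prop at E; the released (primary) structure is a cantilever built in at D.
Free-end deflection of the primary structure under the applied loading (downward +):
  point load 125 at a = 1.02: Pa²(3L − a)/(6EI) = 244.5/EI
  UDL 8.4: wL⁴/(8EI) = 296.7/EI
  clockwise couple 96 at a = 3.69: M₀a(2L − a)/(2EI) = 798.8/EI
  δ_0 = 1340/EI
Flexibility coefficient — unit upward force at E: δ_{EE} = L³/(3EI) = 22.97/EI.
Compatibility at E: δ_0 − R_E·δ_{EE} = 0, so R_E = 1340/22.97 = 58.33 kN.
Vertical equilibrium: R_D = ΣP − R_E = 159.4 − 58.33 = 101.1 kN.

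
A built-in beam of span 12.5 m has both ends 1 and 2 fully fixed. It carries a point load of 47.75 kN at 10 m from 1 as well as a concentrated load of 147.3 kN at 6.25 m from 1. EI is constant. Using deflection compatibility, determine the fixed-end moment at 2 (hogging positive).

Release both end moments; the primary structure is a simply-supported span 12 with redundants M_1 and M_2.
On the primary (simply-supported) span, the end slopes from the loading are:
  at 1: point load 47.75 at a = 10: Pab(L + b)/(6LEI) = 238.8/EI
  at 2: point load 47.75 at a = 10: Pab(L + a)/(6LEI) = 358.1/EI
  at 1: point load 147.3 at a = 6.25: Pab(L + b)/(6LEI) = 1438/EI
  at 2: point load 147.3 at a = 6.25: Pab(L + a)/(6LEI) = 1438/EI
  θ_10 = 1677/EI,  θ_20 = 1797/EI
Flexibility coefficients: a unit moment at one end gives L/(3EI) there and L/(6EI) at the far end, so f₁₁ = f₂₂ = 4.167/EI and f₁₂ = f₂₁ = 2.083/EI.
Compatibility — zero rotation at each built-in end:
  4.167 M_1 + 2.083 M_2 = 1677
  2.083 M_1 + 4.167 M_2 = 1797
Solving the pair gives M_1 = 249.3 kN·m and M_2 = 306.6 kN·m (hogging).

M_2 = 306.6 kN·m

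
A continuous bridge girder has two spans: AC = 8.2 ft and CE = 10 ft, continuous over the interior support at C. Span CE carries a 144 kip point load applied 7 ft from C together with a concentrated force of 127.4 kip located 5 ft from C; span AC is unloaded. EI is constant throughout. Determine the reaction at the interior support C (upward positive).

Release continuity at C by inserting a hinge; the redundant is the internal moment M_C. The primary structure is two simply-supported spans AC and CE.
Rotations at C on the released spans (each span's end-slope, ×1/EI):
  span CE: point load 144 at a = 7: Pab(L + b)/(6LEI) = 655.2/EI
  span CE: point load 127.4 at a = 5: Pab(L + b)/(6LEI) = 796.2/EI
  relative rotation θ_0 = (0 + 1451)/EI = 1451/EI
A unit hogging moment at C produces rotation L₁/(3EI) + L₂/(3EI) = 6.067/EI.
Slope continuity at C: θ_0 = M_C·6.067/EI, so M_C = 1451/6.067 = 239.2 kip·ft (hogging).
Span AC, ΣM about A with M_C applied at C: R_C^{AC}·8.2 = 0 + 239.2, so R_C^{AC} = 29.18 kip and R_A = 0 − 29.18 = -29.18 kip.
Span CE, ΣM about E: R_C^{CE}·10 = 1069 + 239.2, so R_C^{CE} = 130.8 kip and R_E = 271.4 − 130.8 = 140.6 kip.
R_C = 29.18 + 130.8 = 160 kip.

R_C = 160 kip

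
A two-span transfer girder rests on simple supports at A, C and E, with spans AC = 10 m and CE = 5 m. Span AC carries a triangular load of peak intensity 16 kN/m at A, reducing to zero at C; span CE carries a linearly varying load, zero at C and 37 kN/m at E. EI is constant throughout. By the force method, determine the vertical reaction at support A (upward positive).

Take M_C as the redundant. Released structure: two simple spans AC and CE with a hinge at C.
Discontinuity in slope at C on the released structure — sum the simple-span end rotations:
  span AC: triangular load, peak 16: 7w₀L³/(360EI) = 311.1/EI
  span CE: triangular load, peak 37: 7w₀L³/(360EI) = 89.93/EI
  relative rotation θ_0 = (311.1 + 89.93)/EI = 401/EI
A unit hogging moment at C produces rotation L₁/(3EI) + L₂/(3EI) = 5/EI.
Slope continuity at C: θ_0 = M_C·5/EI, so M_C = 401/5 = 80.21 kN·m (hogging).
Span AC, ΣM about A with M_C applied at C: R_C^{AC}·10 = 266.7 + 80.21, so R_C^{AC} = 34.69 kN and R_A = 80 − 34.69 = 45.31 kN.

R_A = 45.31 kN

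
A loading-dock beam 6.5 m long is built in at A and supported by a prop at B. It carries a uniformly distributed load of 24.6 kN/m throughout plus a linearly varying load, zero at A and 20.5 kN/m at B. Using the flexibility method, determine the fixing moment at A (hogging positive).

Choose R_B as the redundant. The primary structure is the cantilever fixed at A.
Free-end deflection of the primary structure under the applied loading (downward +):
  UDL 24.6: wL⁴/(8EI) = 5489/EI
  triangular load, peak 20.5 at the free end: 11w₀L⁴/(120EI) = 3354/EI
  δ_0 = 8843/EI
Tip deflection under a unit load at B: L³/(3EI) = 91.54/EI.
The prop prevents deflection at B: R_B = δ_0/δ_{BB} = 8843/91.54 = 96.61 kN.
Moment equilibrium about A: M_A = Σ(load moments about A) − R_B·L = 808.4 − 96.61×6.5 = 180.4 kN·m.

M_A = 180.4 kN·m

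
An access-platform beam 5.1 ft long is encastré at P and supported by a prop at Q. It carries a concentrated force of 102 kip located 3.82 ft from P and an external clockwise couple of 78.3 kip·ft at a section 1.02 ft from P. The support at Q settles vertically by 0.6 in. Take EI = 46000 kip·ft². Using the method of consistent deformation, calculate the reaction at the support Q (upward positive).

Choose R_Q as the redundant. The primary structure is the cantilever fixed at P.
Free-end deflection of the primary structure under the applied loading (downward +):
  point load 102 at a = 3.82: Pa²(3L − a)/(6EI) = 2848/EI
  clockwise couple 78.3 at a = 1.02: M₀a(2L − a)/(2EI) = 366.6/EI
  δ_0 = 3214/EI
Tip deflection under a unit load at Q: L³/(3EI) = 44.22/EI.
With EI = 46000 kip·ft²: δ_0 = 0.069879 ft and δ_{QQ} = 0.000961 ft/kip.
Compatibility — the beam at Q must follow the support down by 0.05 ft: δ_0 − R_Q·δ_{QQ} = 0.05, so R_Q = (0.069879 − 0.05)/0.000961 = 20.68 kip.

R_Q = 20.68 kip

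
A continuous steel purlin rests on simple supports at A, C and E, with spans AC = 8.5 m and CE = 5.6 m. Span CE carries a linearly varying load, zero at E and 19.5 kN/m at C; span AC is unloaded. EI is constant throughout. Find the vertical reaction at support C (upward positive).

R_C = 41.2 kN

Take M_C as the redundant. Released structure: two simple spans AC and CE with a hinge at C.
Rotations at C on the released spans (each span's end-slope, ×1/EI):
  span CE: triangular load, peak 19.5: w₀L³/(45EI) = 76.1/EI
  relative rotation θ_0 = (0 + 76.1)/EI = 76.1/EI
A unit hogging moment at C produces rotation L₁/(3EI) + L₂/(3EI) = 4.7/EI.
Compatibility: M_C·(L₁+L₂)/(3EI) = θ_0, giving M_C = 16.19 kN·m (hogging).
Span AC, ΣM about A with M_C applied at C: R_C^{AC}·8.5 = 0 + 16.19, so R_C^{AC} = 1.905 kN and R_A = 0 − 1.905 = -1.905 kN.
Span CE, ΣM about E: R_C^{CE}·5.6 = 203.8 + 16.19, so R_C^{CE} = 39.29 kN and R_E = 54.6 − 39.29 = 15.31 kN.
R_C = 1.905 + 39.29 = 41.2 kN.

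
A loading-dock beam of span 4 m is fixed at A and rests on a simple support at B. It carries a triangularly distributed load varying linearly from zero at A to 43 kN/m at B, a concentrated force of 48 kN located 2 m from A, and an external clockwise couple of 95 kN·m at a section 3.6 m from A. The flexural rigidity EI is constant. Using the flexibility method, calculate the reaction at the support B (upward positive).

Release the roller at B. Primary structure: cantilever fixed at A.
Deflection at B on the released cantilever, summing each load's contribution:
  triangular load, peak 43 at the free end: 11w₀L⁴/(120EI) = 1009/EI
  point load 48 at a = 2: Pa²(3L − a)/(6EI) = 320/EI
  clockwise couple 95 at a = 3.6: M₀a(2L − a)/(2EI) = 752.4/EI
  δ_0 = 2081/EI
Tip deflection under a unit load at B: L³/(3EI) = 21.33/EI.
The prop prevents deflection at B: R_B = δ_0/δ_{BB} = 2081/21.33 = 97.57 kN.

R_B = 97.57 kN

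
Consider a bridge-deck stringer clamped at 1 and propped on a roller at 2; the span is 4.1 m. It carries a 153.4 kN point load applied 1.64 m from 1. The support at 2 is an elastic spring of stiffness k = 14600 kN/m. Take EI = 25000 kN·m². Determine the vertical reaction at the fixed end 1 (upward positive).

R_1 = 123.7 kN

Remove the prop at 2; the released (primary) structure is a cantilever built in at 1.
Primary-structure tip deflection at 2 by superposition:
  point load 153.4 at a = 1.64: Pa²(3L − a)/(6EI) = 733/EI
Tip deflection under a unit load at 2: L³/(3EI) = 22.97/EI.
With EI = 25000 kN·m²: δ_0 = 0.029321 m and δ_{22} = 0.000919 m/kN.
Compatibility — the spring shortens by R_2/k under the reaction it provides: δ_0 − R_2·δ_{22} = R_2/k. With 1/k = 0.000068 m/kN, R_2 = δ_0 / (δ_{22} + 1/k) = 0.029321 / (0.000919 + 0.000068) = 29.69 kN.
Vertical equilibrium: R_1 = ΣP − R_2 = 153.4 − 29.69 = 123.7 kN.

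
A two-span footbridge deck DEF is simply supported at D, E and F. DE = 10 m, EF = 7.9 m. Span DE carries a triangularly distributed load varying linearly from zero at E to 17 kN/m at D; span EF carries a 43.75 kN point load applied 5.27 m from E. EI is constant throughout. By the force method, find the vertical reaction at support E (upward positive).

Release continuity at E by inserting a hinge; the redundant is the internal moment M_E. The primary structure is two simply-supported spans DE and EF.
End slopes at the hinge E, treating each span as simply supported:
  span DE: triangular load, peak 17: 7w₀L³/(360EI) = 330.6/EI
  span EF: point load 43.75 at a = 5.27: Pab(L + b)/(6LEI) = 134.7/EI
  relative rotation θ_0 = (330.6 + 134.7)/EI = 465.3/EI
A unit hogging moment at E produces rotation L₁/(3EI) + L₂/(3EI) = 5.967/EI.
Compatibility: M_E·(L₁+L₂)/(3EI) = θ_0, giving M_E = 77.98 kN·m (hogging).
Span DE, ΣM about D with M_E applied at E: R_E^{DE}·10 = 283.3 + 77.98, so R_E^{DE} = 36.13 kN and R_D = 85 − 36.13 = 48.87 kN.
Span EF, ΣM about F: R_E^{EF}·7.9 = 115.1 + 77.98, so R_E^{EF} = 24.44 kN and R_F = 43.75 − 24.44 = 19.31 kN.
R_E = 36.13 + 24.44 = 60.57 kN.

R_E = 60.57 kN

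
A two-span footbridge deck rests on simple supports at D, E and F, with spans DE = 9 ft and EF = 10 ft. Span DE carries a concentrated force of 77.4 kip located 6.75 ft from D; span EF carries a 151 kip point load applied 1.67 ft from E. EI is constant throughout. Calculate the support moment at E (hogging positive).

Release continuity at E by inserting a hinge; the redundant is the internal moment M_E. The primary structure is two simply-supported spans DE and EF.
Rotations at E on the released spans (each span's end-slope, ×1/EI):
  span DE: point load 77.4 at a = 6.75: Pab(L + a)/(6LEI) = 342.9/EI
  span EF: point load 151 at a = 1.67: Pab(L + b)/(6LEI) = 641.7/EI
  relative rotation θ_0 = (342.9 + 641.7)/EI = 984.6/EI
A unit hogging moment at E produces rotation L₁/(3EI) + L₂/(3EI) = 6.333/EI.
Slope continuity at E: θ_0 = M_E·6.333/EI, so M_E = 984.6/6.333 = 155.5 kip·ft (hogging).

M_E = 155.5 kip·ft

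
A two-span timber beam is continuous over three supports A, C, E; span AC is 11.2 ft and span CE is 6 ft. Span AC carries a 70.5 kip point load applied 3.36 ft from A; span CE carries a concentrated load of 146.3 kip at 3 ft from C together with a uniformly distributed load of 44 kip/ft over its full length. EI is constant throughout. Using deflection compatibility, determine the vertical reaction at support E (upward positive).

R_E = 172.4 kip

Release continuity at C by inserting a hinge; the redundant is the internal moment M_C. The primary structure is two simply-supported spans AC and CE.
End slopes at the hinge C, treating each span as simply supported:
  span AC: point load 70.5 at a = 3.36: Pab(L + a)/(6LEI) = 402.4/EI
  span CE: point load 146.3 at a = 3: Pab(L + b)/(6LEI) = 329.2/EI
  span CE: UDL 44: wL³/(24EI) = 396/EI
  relative rotation θ_0 = (402.4 + 725.2)/EI = 1128/EI
A unit hogging moment at C produces rotation L₁/(3EI) + L₂/(3EI) = 5.733/EI.
Compatibility: M_C·(L₁+L₂)/(3EI) = θ_0, giving M_C = 196.7 kip·ft (hogging).
Span CE, ΣM about E: R_C^{CE}·6 = 1231 + 196.7, so R_C^{CE} = 237.9 kip and R_E = 410.3 − 237.9 = 172.4 kip.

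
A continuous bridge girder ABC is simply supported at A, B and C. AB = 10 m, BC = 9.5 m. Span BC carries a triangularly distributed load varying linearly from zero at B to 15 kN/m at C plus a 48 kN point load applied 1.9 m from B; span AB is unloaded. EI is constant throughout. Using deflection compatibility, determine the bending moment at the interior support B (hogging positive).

M_B = 70.46 kN·m

Release continuity at B by inserting a hinge; the redundant is the internal moment M_B. The primary structure is two simply-supported spans AB and BC.
End slopes at the hinge B, treating each span as simply supported:
  span BC: triangular load, peak 15: 7w₀L³/(360EI) = 250.1/EI
  span BC: point load 48 at a = 1.9: Pab(L + b)/(6LEI) = 207.9/EI
  relative rotation θ_0 = (0 + 458)/EI = 458/EI
A unit hogging moment at B produces rotation L₁/(3EI) + L₂/(3EI) = 6.5/EI.
Compatibility: M_B·(L₁+L₂)/(3EI) = θ_0, giving M_B = 70.46 kN·m (hogging).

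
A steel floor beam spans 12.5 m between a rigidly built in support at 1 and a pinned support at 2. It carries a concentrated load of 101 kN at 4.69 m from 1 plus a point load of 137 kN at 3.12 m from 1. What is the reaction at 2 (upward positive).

Take the reaction at 2 as the redundant and release it; the primary structure is a cantilever fixed at 1.
Downward deflection at the released point 2 due to the loads:
  point load 101 at a = 4.69: Pa²(3L − a)/(6EI) = 12148/EI
  point load 137 at a = 3.12: Pa²(3L − a)/(6EI) = 7642/EI
  δ_0 = 19790/EI
Flexibility coefficient — unit upward force at 2: δ_{22} = L³/(3EI) = 651/EI.
The prop prevents deflection at 2: R_2 = δ_0/δ_{22} = 19790/651 = 30.4 kN.

R_2 = 30.4 kN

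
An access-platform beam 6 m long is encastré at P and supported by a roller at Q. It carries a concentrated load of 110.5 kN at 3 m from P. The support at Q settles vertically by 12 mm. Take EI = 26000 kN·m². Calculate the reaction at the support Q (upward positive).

R_Q = 30.2 kN

Choose R_Q as the redundant. The primary structure is the cantilever fixed at P.
Primary-structure tip deflection at Q by superposition:
  point load 110.5 at a = 3: Pa²(3L − a)/(6EI) = 2486/EI
Tip deflection under a unit load at Q: L³/(3EI) = 72/EI.
With EI = 26000 kN·m²: δ_0 = 0.095625 m and δ_{QQ} = 0.002769 m/kN.
Compatibility — the beam at Q must follow the support down by 0.012 m: δ_0 − R_Q·δ_{QQ} = 0.012, so R_Q = (0.095625 − 0.012)/0.002769 = 30.2 kN.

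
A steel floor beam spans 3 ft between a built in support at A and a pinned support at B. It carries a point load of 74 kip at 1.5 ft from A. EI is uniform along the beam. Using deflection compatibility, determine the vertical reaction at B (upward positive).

R_B = 23.12 kip

Take the reaction at B as the redundant and release it; the primary structure is a cantilever fixed at A.
Free-end deflection of the primary structure under the applied loading (downward +):
  point load 74 at a = 1.5: Pa²(3L − a)/(6EI) = 208.1/EI
Flexibility coefficient — unit upward force at B: δ_{BB} = L³/(3EI) = 9/EI.
The prop prevents deflection at B: R_B = δ_0/δ_{BB} = 208.1/9 = 23.12 kip.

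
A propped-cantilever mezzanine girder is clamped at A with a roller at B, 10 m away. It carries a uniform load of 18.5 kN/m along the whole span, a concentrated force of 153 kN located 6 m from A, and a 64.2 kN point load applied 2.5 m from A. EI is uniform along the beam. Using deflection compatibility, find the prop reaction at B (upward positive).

Take the reaction at B as the redundant and release it; the primary structure is a cantilever fixed at A.
Primary-structure tip deflection at B by superposition:
  UDL 18.5: wL⁴/(8EI) = 23125/EI
  point load 153 at a = 6: Pa²(3L − a)/(6EI) = 22032/EI
  point load 64.2 at a = 2.5: Pa²(3L − a)/(6EI) = 1839/EI
  δ_0 = 46996/EI
Tip deflection under a unit load at B: L³/(3EI) = 333.3/EI.
Compatibility at B: δ_0 − R_B·δ_{BB} = 0, so R_B = 46996/333.3 = 141 kN.

R_B = 141 kN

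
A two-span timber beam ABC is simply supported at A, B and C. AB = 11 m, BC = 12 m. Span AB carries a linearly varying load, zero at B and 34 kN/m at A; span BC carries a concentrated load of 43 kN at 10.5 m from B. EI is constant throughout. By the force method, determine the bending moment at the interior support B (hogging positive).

Insert a hinge at B; M_B is the redundant, and each span becomes simply supported.
End slopes at the hinge B, treating each span as simply supported:
  span AB: triangular load, peak 34: 7w₀L³/(360EI) = 879.9/EI
  span BC: point load 43 at a = 10.5: Pab(L + b)/(6LEI) = 127/EI
  relative rotation θ_0 = (879.9 + 127)/EI = 1007/EI
A unit hogging moment at B produces rotation L₁/(3EI) + L₂/(3EI) = 7.667/EI.
Slope continuity at B: θ_0 = M_B·7.667/EI, so M_B = 1007/7.667 = 131.3 kN·m (hogging).

M_B = 131.3 kN·m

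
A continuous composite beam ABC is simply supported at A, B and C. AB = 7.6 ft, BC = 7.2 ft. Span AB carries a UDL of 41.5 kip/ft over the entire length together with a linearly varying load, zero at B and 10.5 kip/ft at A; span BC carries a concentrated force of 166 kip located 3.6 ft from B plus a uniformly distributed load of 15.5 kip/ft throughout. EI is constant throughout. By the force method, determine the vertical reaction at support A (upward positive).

Release continuity at B by inserting a hinge; the redundant is the internal moment M_B. The primary structure is two simply-supported spans AB and BC.
Rotations at B on the released spans (each span's end-slope, ×1/EI):
  span AB: UDL 41.5: wL³/(24EI) = 759.1/EI
  span AB: triangular load, peak 10.5: 7w₀L³/(360EI) = 89.62/EI
  span BC: point load 166 at a = 3.6: Pab(L + b)/(6LEI) = 537.8/EI
  span BC: UDL 15.5: wL³/(24EI) = 241.1/EI
  relative rotation θ_0 = (848.7 + 778.9)/EI = 1628/EI
A unit hogging moment at B produces rotation L₁/(3EI) + L₂/(3EI) = 4.933/EI.
Compatibility: M_B·(L₁+L₂)/(3EI) = θ_0, giving M_B = 329.9 kip·ft (hogging).
Span AB, ΣM about A with M_B applied at B: R_B^{AB}·7.6 = 1300 + 329.9, so R_B^{AB} = 214.4 kip and R_A = 355.3 − 214.4 = 140.9 kip.

R_A = 140.9 kip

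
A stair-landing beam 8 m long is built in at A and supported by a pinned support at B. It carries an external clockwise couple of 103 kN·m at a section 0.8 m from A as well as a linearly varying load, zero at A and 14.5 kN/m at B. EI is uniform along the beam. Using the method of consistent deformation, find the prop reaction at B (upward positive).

R_B = 35.57 kN

Remove the prop at B; the released (primary) structure is a cantilever built in at A.
Downward deflection at the released point B due to the loads:
  clockwise couple 103 at a = 0.8: M₀a(2L − a)/(2EI) = 626.2/EI
  triangular load, peak 14.5 at the free end: 11w₀L⁴/(120EI) = 5444/EI
  δ_0 = 6071/EI
Flexibility coefficient — unit upward force at B: δ_{BB} = L³/(3EI) = 170.7/EI.
The prop prevents deflection at B: R_B = δ_0/δ_{BB} = 6071/170.7 = 35.57 kN.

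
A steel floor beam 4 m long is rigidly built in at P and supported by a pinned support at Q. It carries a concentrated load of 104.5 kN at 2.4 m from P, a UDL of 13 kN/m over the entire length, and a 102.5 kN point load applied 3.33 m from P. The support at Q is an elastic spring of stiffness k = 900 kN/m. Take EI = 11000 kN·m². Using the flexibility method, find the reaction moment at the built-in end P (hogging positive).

Remove the prop at Q; the released (primary) structure is a cantilever built in at P.
Primary-structure tip deflection at Q by superposition:
  point load 104.5 at a = 2.4: Pa²(3L − a)/(6EI) = 963.1/EI
  UDL 13: wL⁴/(8EI) = 416/EI
  point load 102.5 at a = 3.33: Pa²(3L − a)/(6EI) = 1642/EI
  δ_0 = 3021/EI
Tip deflection under a unit load at Q: L³/(3EI) = 21.33/EI.
With EI = 11000 kN·m²: δ_0 = 0.27468 m and δ_{QQ} = 0.001939 m/kN.
Compatibility — the spring shortens by R_Q/k under the reaction it provides: δ_0 − R_Q·δ_{QQ} = R_Q/k. With 1/k = 0.001111 m/kN, R_Q = δ_0 / (δ_{QQ} + 1/k) = 0.27468 / (0.001939 + 0.001111) = 90.04 kN.
Moment equilibrium about P: M_P = Σ(load moments about P) − R_Q·L = 696.1 − 90.04×4 = 335.9 kN·m.

M_P = 335.9 kN·m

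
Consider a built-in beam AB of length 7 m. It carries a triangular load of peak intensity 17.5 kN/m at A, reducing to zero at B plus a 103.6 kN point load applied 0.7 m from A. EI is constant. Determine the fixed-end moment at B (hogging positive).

M_B = 35.11 kN·m

Take the two fixed-end moments M_A, M_B as redundants; the released structure is the simple span AB.
End rotations of the released simple span under the applied load (×1/EI):
  at A: triangular load, peak 17.5: w₀L³/(45EI) = 133.4/EI
  at B: triangular load, peak 17.5: 7w₀L³/(360EI) = 116.7/EI
  at A: point load 103.6 at a = 0.7: Pab(L + b)/(6LEI) = 144.7/EI
  at B: point load 103.6 at a = 0.7: Pab(L + a)/(6LEI) = 83.76/EI
  θ_A0 = 278.1/EI,  θ_B0 = 200.5/EI
Flexibility coefficients: a unit moment at one end gives L/(3EI) there and L/(6EI) at the far end, so f₁₁ = f₂₂ = 2.333/EI and f₁₂ = f₂₁ = 1.167/EI.
Compatibility — zero rotation at each built-in end:
  2.333 M_A + 1.167 M_B = 278.1
  1.167 M_A + 2.333 M_B = 200.5
Solving the pair gives M_A = 101.6 kN·m and M_B = 35.11 kN·m (hogging).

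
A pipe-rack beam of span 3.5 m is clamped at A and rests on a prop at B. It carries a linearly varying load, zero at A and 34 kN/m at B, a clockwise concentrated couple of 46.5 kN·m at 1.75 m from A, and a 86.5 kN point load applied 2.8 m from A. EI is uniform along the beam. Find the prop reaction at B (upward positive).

R_B = 108.6 kN

Remove the prop at B; the released (primary) structure is a cantilever built in at A.
Downward deflection at the released point B due to the loads:
  triangular load, peak 34 at the free end: 11w₀L⁴/(120EI) = 467.7/EI
  clockwise couple 46.5 at a = 1.75: M₀a(2L − a)/(2EI) = 213.6/EI
  point load 86.5 at a = 2.8: Pa²(3L − a)/(6EI) = 870.3/EI
  δ_0 = 1552/EI
Tip deflection under a unit load at B: L³/(3EI) = 14.29/EI.
Compatibility at B: δ_0 − R_B·δ_{BB} = 0, so R_B = 1552/14.29 = 108.6 kN.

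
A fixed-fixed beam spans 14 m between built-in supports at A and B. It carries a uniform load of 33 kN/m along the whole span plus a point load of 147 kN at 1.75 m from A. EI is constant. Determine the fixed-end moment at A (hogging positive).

M_A = 736 kN·m

Take the two fixed-end moments M_A, M_B as redundants; the released structure is the simple span AB.
End rotations of the released simple span under the applied load (×1/EI):
  at A: UDL 33: wL³/(24EI) = 3773/EI
  at B: UDL 33: wL³/(24EI) = 3773/EI
  at A: point load 147 at a = 1.75: Pab(L + b)/(6LEI) = 984.8/EI
  at B: point load 147 at a = 1.75: Pab(L + a)/(6LEI) = 590.9/EI
  θ_A0 = 4758/EI,  θ_B0 = 4364/EI
Flexibility coefficients: a unit moment at one end gives L/(3EI) there and L/(6EI) at the far end, so f₁₁ = f₂₂ = 4.667/EI and f₁₂ = f₂₁ = 2.333/EI.
Compatibility — zero rotation at each built-in end:
  4.667 M_A + 2.333 M_B = 4758
  2.333 M_A + 4.667 M_B = 4364
Solving the pair gives M_A = 736 kN·m and M_B = 567.1 kN·m (hogging).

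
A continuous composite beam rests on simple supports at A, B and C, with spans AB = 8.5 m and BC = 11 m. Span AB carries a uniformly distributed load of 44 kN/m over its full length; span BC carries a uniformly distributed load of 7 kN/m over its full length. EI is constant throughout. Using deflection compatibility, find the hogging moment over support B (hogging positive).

M_B = 232.9 kN·m

Insert a hinge at B; M_B is the redundant, and each span becomes simply supported.
Discontinuity in slope at B on the released structure — sum the simple-span end rotations:
  span AB: UDL 44: wL³/(24EI) = 1126/EI
  span BC: UDL 7: wL³/(24EI) = 388.2/EI
  relative rotation θ_0 = (1126 + 388.2)/EI = 1514/EI
A unit hogging moment at B produces rotation L₁/(3EI) + L₂/(3EI) = 6.5/EI.
Slope continuity at B: θ_0 = M_B·6.5/EI, so M_B = 1514/6.5 = 232.9 kN·m (hogging).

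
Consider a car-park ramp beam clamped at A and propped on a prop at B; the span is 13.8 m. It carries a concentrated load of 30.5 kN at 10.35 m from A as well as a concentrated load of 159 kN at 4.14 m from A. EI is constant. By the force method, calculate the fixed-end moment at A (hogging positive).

Release the roller at B. Primary structure: cantilever fixed at A.
Downward deflection at the released point B due to the loads:
  point load 30.5 at a = 10.35: Pa²(3L − a)/(6EI) = 16908/EI
  point load 159 at a = 4.14: Pa²(3L − a)/(6EI) = 16923/EI
  δ_0 = 33831/EI
Flexibility coefficient — unit upward force at B: δ_{BB} = L³/(3EI) = 876/EI.
Compatibility at B: δ_0 − R_B·δ_{BB} = 0, so R_B = 33831/876 = 38.62 kN.
Moment equilibrium about A: M_A = Σ(load moments about A) − R_B·L = 973.9 − 38.62×13.8 = 441 kN·m.

M_A = 441 kN·m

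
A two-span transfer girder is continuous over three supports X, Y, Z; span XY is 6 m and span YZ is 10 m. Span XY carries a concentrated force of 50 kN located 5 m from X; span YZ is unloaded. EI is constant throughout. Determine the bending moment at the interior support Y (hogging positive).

Release continuity at Y by inserting a hinge; the redundant is the internal moment M_Y. The primary structure is two simply-supported spans XY and YZ.
Rotations at Y on the released spans (each span's end-slope, ×1/EI):
  span XY: point load 50 at a = 5: Pab(L + a)/(6LEI) = 76.39/EI
  relative rotation θ_0 = (76.39 + 0)/EI = 76.39/EI
A unit hogging moment at Y produces rotation L₁/(3EI) + L₂/(3EI) = 5.333/EI.
Compatibility: M_Y·(L₁+L₂)/(3EI) = θ_0, giving M_Y = 14.32 kN·m (hogging).

M_Y = 14.32 kN·m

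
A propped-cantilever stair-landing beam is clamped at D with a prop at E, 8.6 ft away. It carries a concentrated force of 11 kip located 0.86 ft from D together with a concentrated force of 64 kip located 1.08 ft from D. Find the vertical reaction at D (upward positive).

R_D = 73.39 kip

Release the roller at E. Primary structure: cantilever fixed at D.
Downward deflection at the released point E due to the loads:
  point load 11 at a = 0.86: Pa²(3L − a)/(6EI) = 33.82/EI
  point load 64 at a = 1.08: Pa²(3L − a)/(6EI) = 307.6/EI
  δ_0 = 341.4/EI
Tip deflection under a unit load at E: L³/(3EI) = 212/EI.
The prop prevents deflection at E: R_E = δ_0/δ_{EE} = 341.4/212 = 1.61 kip.
Vertical equilibrium: R_D = ΣP − R_E = 75 − 1.61 = 73.39 kip.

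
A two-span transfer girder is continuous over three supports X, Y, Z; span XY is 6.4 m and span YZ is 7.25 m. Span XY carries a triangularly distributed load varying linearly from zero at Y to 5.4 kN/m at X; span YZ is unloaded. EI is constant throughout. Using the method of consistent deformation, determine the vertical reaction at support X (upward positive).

Take M_Y as the redundant. Released structure: two simple spans XY and YZ with a hinge at Y.
End slopes at the hinge Y, treating each span as simply supported:
  span XY: triangular load, peak 5.4: 7w₀L³/(360EI) = 27.53/EI
  relative rotation θ_0 = (27.53 + 0)/EI = 27.53/EI
A unit hogging moment at Y produces rotation L₁/(3EI) + L₂/(3EI) = 4.55/EI.
Compatibility: M_Y·(L₁+L₂)/(3EI) = θ_0, giving M_Y = 6.049 kN·m (hogging).
Span XY, ΣM about X with M_Y applied at Y: R_Y^{XY}·6.4 = 36.86 + 6.049, so R_Y^{XY} = 6.705 kN and R_X = 17.28 − 6.705 = 10.57 kN.

R_X = 10.57 kN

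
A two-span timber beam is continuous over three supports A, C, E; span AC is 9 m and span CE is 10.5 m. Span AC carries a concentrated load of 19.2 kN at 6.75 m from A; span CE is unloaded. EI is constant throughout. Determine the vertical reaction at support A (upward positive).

R_A = 3.346 kN

Release continuity at C by inserting a hinge; the redundant is the internal moment M_C. The primary structure is two simply-supported spans AC and CE.
Discontinuity in slope at C on the released structure — sum the simple-span end rotations:
  span AC: point load 19.2 at a = 6.75: Pab(L + a)/(6LEI) = 85.05/EI
  relative rotation θ_0 = (85.05 + 0)/EI = 85.05/EI
A unit hogging moment at C produces rotation L₁/(3EI) + L₂/(3EI) = 6.5/EI.
Slope continuity at C: θ_0 = M_C·6.5/EI, so M_C = 85.05/6.5 = 13.08 kN·m (hogging).
Span AC, ΣM about A with M_C applied at C: R_C^{AC}·9 = 129.6 + 13.08, so R_C^{AC} = 15.85 kN and R_A = 19.2 − 15.85 = 3.346 kN.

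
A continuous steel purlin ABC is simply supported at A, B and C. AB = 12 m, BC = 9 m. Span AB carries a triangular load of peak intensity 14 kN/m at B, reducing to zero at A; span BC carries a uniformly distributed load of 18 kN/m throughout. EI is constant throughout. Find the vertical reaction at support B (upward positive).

R_B = 167.1 kN

Insert a hinge at B; M_B is the redundant, and each span becomes simply supported.
Rotations at B on the released spans (each span's end-slope, ×1/EI):
  span AB: triangular load, peak 14: w₀L³/(45EI) = 537.6/EI
  span BC: UDL 18: wL³/(24EI) = 546.8/EI
  relative rotation θ_0 = (537.6 + 546.8)/EI = 1084/EI
A unit hogging moment at B produces rotation L₁/(3EI) + L₂/(3EI) = 7/EI.
Slope continuity at B: θ_0 = M_B·7/EI, so M_B = 1084/7 = 154.9 kN·m (hogging).
Span AB, ΣM about A with M_B applied at B: R_B^{AB}·12 = 672 + 154.9, so R_B^{AB} = 68.91 kN and R_A = 84 − 68.91 = 15.09 kN.
Span BC, ΣM about C: R_B^{BC}·9 = 729 + 154.9, so R_B^{BC} = 98.21 kN and R_C = 162 − 98.21 = 63.79 kN.
R_B = 68.91 + 98.21 = 167.1 kN.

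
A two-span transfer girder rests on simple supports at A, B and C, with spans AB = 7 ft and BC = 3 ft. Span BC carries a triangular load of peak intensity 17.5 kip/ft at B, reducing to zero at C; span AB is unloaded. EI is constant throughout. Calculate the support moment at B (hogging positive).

M_B = 3.15 kip·ft

Insert a hinge at B; M_B is the redundant, and each span becomes simply supported.
Discontinuity in slope at B on the released structure — sum the simple-span end rotations:
  span BC: triangular load, peak 17.5: w₀L³/(45EI) = 10.5/EI
  relative rotation θ_0 = (0 + 10.5)/EI = 10.5/EI
A unit hogging moment at B produces rotation L₁/(3EI) + L₂/(3EI) = 3.333/EI.
Slope continuity at B: θ_0 = M_B·3.333/EI, so M_B = 10.5/3.333 = 3.15 kip·ft (hogging).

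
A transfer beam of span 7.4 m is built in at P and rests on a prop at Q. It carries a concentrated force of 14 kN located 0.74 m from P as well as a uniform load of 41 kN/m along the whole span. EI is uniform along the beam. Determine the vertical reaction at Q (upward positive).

Remove the prop at Q; the released (primary) structure is a cantilever built in at P.
Downward deflection at the released point Q due to the loads:
  point load 14 at a = 0.74: Pa²(3L − a)/(6EI) = 27.42/EI
  UDL 41: wL⁴/(8EI) = 15368/EI
  δ_0 = 15396/EI
Flexibility coefficient — unit upward force at Q: δ_{QQ} = L³/(3EI) = 135.1/EI.
Compatibility at Q: δ_0 − R_Q·δ_{QQ} = 0, so R_Q = 15396/135.1 = 114 kN.

R_Q = 114 kN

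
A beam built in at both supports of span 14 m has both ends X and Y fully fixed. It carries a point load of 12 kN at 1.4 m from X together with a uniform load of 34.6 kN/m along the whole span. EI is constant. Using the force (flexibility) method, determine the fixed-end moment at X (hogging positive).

M_X = 578.7 kN·m

Release both end moments; the primary structure is a simply-supported span XY with redundants M_X and M_Y.
End rotations of the released simple span under the applied load (×1/EI):
  at X: point load 12 at a = 1.4: Pab(L + b)/(6LEI) = 67.03/EI
  at Y: point load 12 at a = 1.4: Pab(L + a)/(6LEI) = 38.81/EI
  at X: UDL 34.6: wL³/(24EI) = 3956/EI
  at Y: UDL 34.6: wL³/(24EI) = 3956/EI
  θ_X0 = 4023/EI,  θ_Y0 = 3995/EI
Flexibility coefficients: a unit moment at one end gives L/(3EI) there and L/(6EI) at the far end, so f₁₁ = f₂₂ = 4.667/EI and f₁₂ = f₂₁ = 2.333/EI.
Compatibility — zero rotation at each built-in end:
  4.667 M_X + 2.333 M_Y = 4023
  2.333 M_X + 4.667 M_Y = 3995
Solving the pair gives M_X = 578.7 kN·m and M_Y = 566.6 kN·m (hogging).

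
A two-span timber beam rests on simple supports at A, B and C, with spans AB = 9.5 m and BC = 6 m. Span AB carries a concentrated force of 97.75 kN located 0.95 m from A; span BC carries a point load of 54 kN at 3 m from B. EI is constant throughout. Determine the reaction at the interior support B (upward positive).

R_B = 50.83 kN

Take M_B as the redundant. Released structure: two simple spans AB and BC with a hinge at B.
Discontinuity in slope at B on the released structure — sum the simple-span end rotations:
  span AB: point load 97.75 at a = 0.95: Pab(L + a)/(6LEI) = 145.6/EI
  span BC: point load 54 at a = 3: Pab(L + b)/(6LEI) = 121.5/EI
  relative rotation θ_0 = (145.6 + 121.5)/EI = 267.1/EI
A unit hogging moment at B produces rotation L₁/(3EI) + L₂/(3EI) = 5.167/EI.
Compatibility: M_B·(L₁+L₂)/(3EI) = θ_0, giving M_B = 51.69 kN·m (hogging).
Span AB, ΣM about A with M_B applied at B: R_B^{AB}·9.5 = 92.86 + 51.69, so R_B^{AB} = 15.22 kN and R_A = 97.75 − 15.22 = 82.53 kN.
Span BC, ΣM about C: R_B^{BC}·6 = 162 + 51.69, so R_B^{BC} = 35.61 kN and R_C = 54 − 35.61 = 18.39 kN.
R_B = 15.22 + 35.61 = 50.83 kN.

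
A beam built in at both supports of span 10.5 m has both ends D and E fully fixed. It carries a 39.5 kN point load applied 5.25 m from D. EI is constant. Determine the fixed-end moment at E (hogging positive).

Take the two fixed-end moments M_D, M_E as redundants; the released structure is the simple span DE.
On the primary (simply-supported) span, the end slopes from the loading are:
  at D: point load 39.5 at a = 5.25: Pab(L + b)/(6LEI) = 272.2/EI
  at E: point load 39.5 at a = 5.25: Pab(L + a)/(6LEI) = 272.2/EI
  θ_D0 = 272.2/EI,  θ_E0 = 272.2/EI
Flexibility coefficients: a unit moment at one end gives L/(3EI) there and L/(6EI) at the far end, so f₁₁ = f₂₂ = 3.5/EI and f₁₂ = f₂₁ = 1.75/EI.
Compatibility — zero rotation at each built-in end:
  3.5 M_D + 1.75 M_E = 272.2
  1.75 M_D + 3.5 M_E = 272.2
Solving the pair gives M_D = 51.84 kN·m and M_E = 51.84 kN·m (hogging).

M_E = 51.84 kN·m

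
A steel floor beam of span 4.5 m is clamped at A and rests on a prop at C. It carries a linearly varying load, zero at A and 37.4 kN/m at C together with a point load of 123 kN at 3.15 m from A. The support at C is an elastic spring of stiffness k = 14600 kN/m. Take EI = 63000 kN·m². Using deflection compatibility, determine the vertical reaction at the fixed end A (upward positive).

R_A = 105.9 kN

Remove the prop at C; the released (primary) structure is a cantilever built in at A.
Free-end deflection of the primary structure under the applied loading (downward +):
  triangular load, peak 37.4 at the free end: 11w₀L⁴/(120EI) = 1406/EI
  point load 123 at a = 3.15: Pa²(3L − a)/(6EI) = 2105/EI
  δ_0 = 3511/EI
Tip deflection under a unit load at C: L³/(3EI) = 30.38/EI.
With EI = 63000 kN·m²: δ_0 = 0.055732 m and δ_{CC} = 0.000482 m/kN.
Compatibility — the spring shortens by R_C/k under the reaction it provides: δ_0 − R_C·δ_{CC} = R_C/k. With 1/k = 0.000068 m/kN, R_C = δ_0 / (δ_{CC} + 1/k) = 0.055732 / (0.000482 + 0.000068) = 101.2 kN.
Vertical equilibrium: R_A = ΣP − R_C = 207.2 − 101.2 = 105.9 kN.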